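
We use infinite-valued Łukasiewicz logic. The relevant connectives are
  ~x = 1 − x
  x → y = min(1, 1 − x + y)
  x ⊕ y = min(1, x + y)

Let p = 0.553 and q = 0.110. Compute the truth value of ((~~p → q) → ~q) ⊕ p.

~p = 1 − 0.553 = 0.447
~~p = 1 − 0.447 = 0.553
~~p → q = min(1, 1 − 0.553 + 0.110) = min(1, 0.557) = 0.557
~q = 1 − 0.110 = 0.890
(~~p → q) → ~q = min(1, 1 − 0.557 + 0.890) = min(1, 1.333) = 1.000
((~~p → q) → ~q) ⊕ p = min(1, 1.000 + 0.553) = min(1, 1.553) = 1.000

1.000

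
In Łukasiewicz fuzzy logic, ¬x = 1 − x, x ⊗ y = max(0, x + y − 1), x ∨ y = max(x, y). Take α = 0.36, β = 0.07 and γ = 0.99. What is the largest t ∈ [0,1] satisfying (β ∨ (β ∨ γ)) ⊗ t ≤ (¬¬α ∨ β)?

β ∨ γ = max(0.07, 0.99) = 0.99
β ∨ (β ∨ γ) = max(0.07, 0.99) = 0.99
So the left factor is β ∨ (β ∨ γ) = 0.99.
¬α = 1 − 0.36 = 0.64
¬¬α = 1 − 0.64 = 0.36
¬¬α ∨ β = max(0.36, 0.07) = 0.36
So the right-hand bound is ¬¬α ∨ β = 0.36.
The residuum of the Łukasiewicz t-norm gives the supremum: min(1, 1 − 0.99 + 0.36).
1 − 0.99 + 0.36 = 0.37, so t = min(1, 0.37) = 0.37.
Check: 0.99 ⊗ 0.37 = max(0, 0.36) = 0.36 ≤ 0.36.

0.37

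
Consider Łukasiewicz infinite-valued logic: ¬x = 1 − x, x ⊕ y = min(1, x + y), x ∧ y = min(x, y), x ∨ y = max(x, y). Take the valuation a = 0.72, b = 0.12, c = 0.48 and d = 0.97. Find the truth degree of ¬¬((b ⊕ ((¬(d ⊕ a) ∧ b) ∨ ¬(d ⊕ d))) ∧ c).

d ⊕ a = min(1, 0.97 + 0.72) = min(1, 1.69) = 1.00
¬(d ⊕ a) = 1 − 1.00 = 0.00
¬(d ⊕ a) ∧ b = min(0.00, 0.12) = 0.00
d ⊕ d = min(1, 0.97 + 0.97) = min(1, 1.94) = 1.00
¬(d ⊕ d) = 1 − 1.00 = 0.00
(¬(d ⊕ a) ∧ b) ∨ ¬(d ⊕ d) = max(0.00, 0.00) = 0.00
b ⊕ ((¬(d ⊕ a) ∧ b) ∨ ¬(d ⊕ d)) = min(1, 0.12 + 0.00) = min(1, 0.12) = 0.12
(b ⊕ ((¬(d ⊕ a) ∧ b) ∨ ¬(d ⊕ d))) ∧ c = min(0.12, 0.48) = 0.12
¬((b ⊕ ((¬(d ⊕ a) ∧ b) ∨ ¬(d ⊕ d))) ∧ c) = 1 − 0.12 = 0.88
¬¬((b ⊕ ((¬(d ⊕ a) ∧ b) ∨ ¬(d ⊕ d))) ∧ c) = 1 − 0.88 = 0.12

0.12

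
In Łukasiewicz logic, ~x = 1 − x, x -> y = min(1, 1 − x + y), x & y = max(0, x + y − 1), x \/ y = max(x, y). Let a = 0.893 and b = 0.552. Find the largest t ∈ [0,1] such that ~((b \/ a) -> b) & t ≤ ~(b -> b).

0.659

b \/ a = max(0.552, 0.893) = 0.893
(b \/ a) -> b = min(1, 1 − 0.893 + 0.552) = min(1, 0.659) = 0.659
~((b \/ a) -> b) = 1 − 0.659 = 0.341
So the left factor is ~((b \/ a) -> b) = 0.341.
b -> b = min(1, 1 − 0.552 + 0.552) = min(1, 1.000) = 1.000
~(b -> b) = 1 − 1.000 = 0.000
So the right-hand bound is ~(b -> b) = 0.000.
The residuum of the Łukasiewicz t-norm gives the supremum: min(1, 1 − 0.341 + 0.000).
1 − 0.341 + 0.000 = 0.659, so t = min(1, 0.659) = 0.659.
Check: 0.341 & 0.659 = max(0, 0.000) = 0.000 ≤ 0.000.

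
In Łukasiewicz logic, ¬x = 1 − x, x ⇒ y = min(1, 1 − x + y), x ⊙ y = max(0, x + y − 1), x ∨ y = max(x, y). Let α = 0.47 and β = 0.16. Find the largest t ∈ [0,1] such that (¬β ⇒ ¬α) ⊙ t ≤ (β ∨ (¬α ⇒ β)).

¬β = 1 − 0.16 = 0.84
¬α = 1 − 0.47 = 0.53
¬β ⇒ ¬α = min(1, 1 − 0.84 + 0.53) = min(1, 0.69) = 0.69
So the left factor is ¬β ⇒ ¬α = 0.69.
¬α ⇒ β = min(1, 1 − 0.53 + 0.16) = min(1, 0.63) = 0.63
β ∨ (¬α ⇒ β) = max(0.16, 0.63) = 0.63
So the right-hand bound is β ∨ (¬α ⇒ β) = 0.63.
The residuum of the Łukasiewicz t-norm gives the supremum: min(1, 1 − 0.69 + 0.63).
1 − 0.69 + 0.63 = 0.94, so t = min(1, 0.94) = 0.94.
Check: 0.69 ⊙ 0.94 = max(0, 0.63) = 0.63 ≤ 0.63.

0.94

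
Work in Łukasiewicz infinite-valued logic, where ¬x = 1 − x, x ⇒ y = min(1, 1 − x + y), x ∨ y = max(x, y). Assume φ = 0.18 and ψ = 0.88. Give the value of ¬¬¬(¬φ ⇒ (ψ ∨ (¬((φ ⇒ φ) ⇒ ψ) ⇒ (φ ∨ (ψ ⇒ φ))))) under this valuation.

¬φ = 1 − 0.18 = 0.82
φ ⇒ φ = min(1, 1 − 0.18 + 0.18) = min(1, 1.00) = 1.00
(φ ⇒ φ) ⇒ ψ = min(1, 1 − 1.00 + 0.88) = min(1, 0.88) = 0.88
¬((φ ⇒ φ) ⇒ ψ) = 1 − 0.88 = 0.12
ψ ⇒ φ = min(1, 1 − 0.88 + 0.18) = min(1, 0.30) = 0.30
φ ∨ (ψ ⇒ φ) = max(0.18, 0.30) = 0.30
¬((φ ⇒ φ) ⇒ ψ) ⇒ (φ ∨ (ψ ⇒ φ)) = min(1, 1 − 0.12 + 0.30) = min(1, 1.18) = 1.00
ψ ∨ (¬((φ ⇒ φ) ⇒ ψ) ⇒ (φ ∨ (ψ ⇒ φ))) = max(0.88, 1.00) = 1.00
¬φ ⇒ (ψ ∨ (¬((φ ⇒ φ) ⇒ ψ) ⇒ (φ ∨ (ψ ⇒ φ)))) = min(1, 1 − 0.82 + 1.00) = min(1, 1.18) = 1.00
¬(¬φ ⇒ (ψ ∨ (¬((φ ⇒ φ) ⇒ ψ) ⇒ (φ ∨ (ψ ⇒ φ))))) = 1 − 1.00 = 0.00
¬¬(¬φ ⇒ (ψ ∨ (¬((φ ⇒ φ) ⇒ ψ) ⇒ (φ ∨ (ψ ⇒ φ))))) = 1 − 0.00 = 1.00
¬¬¬(¬φ ⇒ (ψ ∨ (¬((φ ⇒ φ) ⇒ ψ) ⇒ (φ ∨ (ψ ⇒ φ))))) = 1 − 1.00 = 0.00

0.00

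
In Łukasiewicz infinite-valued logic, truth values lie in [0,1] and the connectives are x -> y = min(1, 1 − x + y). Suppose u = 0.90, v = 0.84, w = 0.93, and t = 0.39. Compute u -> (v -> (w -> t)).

w -> t = min(1, 1 − 0.93 + 0.39) = min(1, 0.46) = 0.46
v -> (w -> t) = min(1, 1 − 0.84 + 0.46) = min(1, 0.62) = 0.62
u -> (v -> (w -> t)) = min(1, 1 − 0.90 + 0.62) = min(1, 0.72) = 0.72

0.72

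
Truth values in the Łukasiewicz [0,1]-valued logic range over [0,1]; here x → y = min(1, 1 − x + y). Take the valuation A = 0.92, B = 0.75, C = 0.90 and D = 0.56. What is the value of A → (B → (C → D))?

0.99

C → D = min(1, 1 − 0.90 + 0.56) = min(1, 0.66) = 0.66
B → (C → D) = min(1, 1 − 0.75 + 0.66) = min(1, 0.91) = 0.91
A → (B → (C → D)) = min(1, 1 − 0.92 + 0.91) = min(1, 0.99) = 0.99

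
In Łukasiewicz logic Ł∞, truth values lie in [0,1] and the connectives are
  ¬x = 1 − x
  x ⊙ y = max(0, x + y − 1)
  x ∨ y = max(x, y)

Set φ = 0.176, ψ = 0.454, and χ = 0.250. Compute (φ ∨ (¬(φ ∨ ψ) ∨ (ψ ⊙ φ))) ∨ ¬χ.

φ ∨ ψ = max(0.176, 0.454) = 0.454
¬(φ ∨ ψ) = 1 − 0.454 = 0.546
ψ ⊙ φ = max(0, 0.454 + 0.176 − 1) = max(0, -0.370) = 0.000
¬(φ ∨ ψ) ∨ (ψ ⊙ φ) = max(0.546, 0.000) = 0.546
φ ∨ (¬(φ ∨ ψ) ∨ (ψ ⊙ φ)) = max(0.176, 0.546) = 0.546
¬χ = 1 − 0.250 = 0.750
(φ ∨ (¬(φ ∨ ψ) ∨ (ψ ⊙ φ))) ∨ ¬χ = max(0.546, 0.750) = 0.750

0.750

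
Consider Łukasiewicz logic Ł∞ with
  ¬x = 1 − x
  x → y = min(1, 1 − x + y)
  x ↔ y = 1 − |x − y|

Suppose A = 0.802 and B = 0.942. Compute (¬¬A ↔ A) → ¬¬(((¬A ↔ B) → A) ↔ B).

¬A = 1 − 0.802 = 0.198
¬¬A = 1 − 0.198 = 0.802
¬¬A ↔ A = 1 − |0.802 − 0.802| = 1 − 0.000 = 1.000
¬A ↔ B = 1 − |0.198 − 0.942| = 1 − 0.744 = 0.256
(¬A ↔ B) → A = min(1, 1 − 0.256 + 0.802) = min(1, 1.546) = 1.000
((¬A ↔ B) → A) ↔ B = 1 − |1.000 − 0.942| = 1 − 0.058 = 0.942
¬(((¬A ↔ B) → A) ↔ B) = 1 − 0.942 = 0.058
¬¬(((¬A ↔ B) → A) ↔ B) = 1 − 0.058 = 0.942
(¬¬A ↔ A) → ¬¬(((¬A ↔ B) → A) ↔ B) = min(1, 1 − 1.000 + 0.942) = min(1, 0.942) = 0.942

0.942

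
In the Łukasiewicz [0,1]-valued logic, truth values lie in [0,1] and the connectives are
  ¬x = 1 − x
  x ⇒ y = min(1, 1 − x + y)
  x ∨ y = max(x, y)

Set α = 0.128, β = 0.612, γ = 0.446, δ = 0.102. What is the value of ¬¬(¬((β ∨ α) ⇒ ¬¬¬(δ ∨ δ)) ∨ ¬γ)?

β ∨ α = max(0.612, 0.128) = 0.612
δ ∨ δ = max(0.102, 0.102) = 0.102
¬(δ ∨ δ) = 1 − 0.102 = 0.898
¬¬(δ ∨ δ) = 1 − 0.898 = 0.102
¬¬¬(δ ∨ δ) = 1 − 0.102 = 0.898
(β ∨ α) ⇒ ¬¬¬(δ ∨ δ) = min(1, 1 − 0.612 + 0.898) = min(1, 1.286) = 1.000
¬((β ∨ α) ⇒ ¬¬¬(δ ∨ δ)) = 1 − 1.000 = 0.000
¬γ = 1 − 0.446 = 0.554
¬((β ∨ α) ⇒ ¬¬¬(δ ∨ δ)) ∨ ¬γ = max(0.000, 0.554) = 0.554
¬(¬((β ∨ α) ⇒ ¬¬¬(δ ∨ δ)) ∨ ¬γ) = 1 − 0.554 = 0.446
¬¬(¬((β ∨ α) ⇒ ¬¬¬(δ ∨ δ)) ∨ ¬γ) = 1 − 0.446 = 0.554

0.554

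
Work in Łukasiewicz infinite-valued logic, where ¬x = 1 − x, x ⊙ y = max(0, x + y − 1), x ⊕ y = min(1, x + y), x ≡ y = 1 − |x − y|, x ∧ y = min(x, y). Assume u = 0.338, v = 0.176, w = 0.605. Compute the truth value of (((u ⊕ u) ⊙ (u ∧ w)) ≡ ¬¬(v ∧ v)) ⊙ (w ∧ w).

0.443

u ⊕ u = min(1, 0.338 + 0.338) = min(1, 0.676) = 0.676
u ∧ w = min(0.338, 0.605) = 0.338
(u ⊕ u) ⊙ (u ∧ w) = max(0, 0.676 + 0.338 − 1) = max(0, 0.014) = 0.014
v ∧ v = min(0.176, 0.176) = 0.176
¬(v ∧ v) = 1 − 0.176 = 0.824
¬¬(v ∧ v) = 1 − 0.824 = 0.176
((u ⊕ u) ⊙ (u ∧ w)) ≡ ¬¬(v ∧ v) = 1 − |0.014 − 0.176| = 1 − 0.162 = 0.838
w ∧ w = min(0.605, 0.605) = 0.605
(((u ⊕ u) ⊙ (u ∧ w)) ≡ ¬¬(v ∧ v)) ⊙ (w ∧ w) = max(0, 0.838 + 0.605 − 1) = max(0, 0.443) = 0.443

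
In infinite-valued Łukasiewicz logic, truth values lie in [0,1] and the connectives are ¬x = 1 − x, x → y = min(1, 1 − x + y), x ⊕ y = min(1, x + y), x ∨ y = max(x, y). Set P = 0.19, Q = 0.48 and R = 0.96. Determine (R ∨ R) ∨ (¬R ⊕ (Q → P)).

R ∨ R = max(0.96, 0.96) = 0.96
¬R = 1 − 0.96 = 0.04
Q → P = min(1, 1 − 0.48 + 0.19) = min(1, 0.71) = 0.71
¬R ⊕ (Q → P) = min(1, 0.04 + 0.71) = min(1, 0.75) = 0.75
(R ∨ R) ∨ (¬R ⊕ (Q → P)) = max(0.96, 0.75) = 0.96

0.96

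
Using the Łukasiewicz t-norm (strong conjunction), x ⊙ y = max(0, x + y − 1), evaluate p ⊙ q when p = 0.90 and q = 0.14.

p ⊙ q = max(0, 0.90 + 0.14 − 1) = max(0, 0.04) = 0.04
For comparison, the Gödel (minimum) t-norm min(x, y) would give 0.14.

0.04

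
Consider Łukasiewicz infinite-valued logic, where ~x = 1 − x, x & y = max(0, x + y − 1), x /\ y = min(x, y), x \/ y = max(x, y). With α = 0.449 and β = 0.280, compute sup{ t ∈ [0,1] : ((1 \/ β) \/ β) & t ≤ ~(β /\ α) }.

0.720

1 \/ β = max(1.000, 0.280) = 1.000
(1 \/ β) \/ β = max(1.000, 0.280) = 1.000
So the left factor is (1 \/ β) \/ β = 1.000.
β /\ α = min(0.280, 0.449) = 0.280
~(β /\ α) = 1 − 0.280 = 0.720
So the right-hand bound is ~(β /\ α) = 0.720.
The residuum of the Łukasiewicz t-norm gives the supremum: min(1, 1 − 1.000 + 0.720).
1 − 1.000 + 0.720 = 0.720, so t = min(1, 0.720) = 0.720.
Check: 1.000 & 0.720 = max(0, 0.720) = 0.720 ≤ 0.720.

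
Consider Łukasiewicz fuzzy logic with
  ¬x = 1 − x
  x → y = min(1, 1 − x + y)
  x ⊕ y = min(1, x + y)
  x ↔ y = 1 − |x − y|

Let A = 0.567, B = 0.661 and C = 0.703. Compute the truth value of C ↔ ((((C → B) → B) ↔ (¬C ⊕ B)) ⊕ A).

C → B = min(1, 1 − 0.703 + 0.661) = min(1, 0.958) = 0.958
(C → B) → B = min(1, 1 − 0.958 + 0.661) = min(1, 0.703) = 0.703
¬C = 1 − 0.703 = 0.297
¬C ⊕ B = min(1, 0.297 + 0.661) = min(1, 0.958) = 0.958
((C → B) → B) ↔ (¬C ⊕ B) = 1 − |0.703 − 0.958| = 1 − 0.255 = 0.745
(((C → B) → B) ↔ (¬C ⊕ B)) ⊕ A = min(1, 0.745 + 0.567) = min(1, 1.312) = 1.000
C ↔ ((((C → B) → B) ↔ (¬C ⊕ B)) ⊕ A) = 1 − |0.703 − 1.000| = 1 − 0.297 = 0.703

0.703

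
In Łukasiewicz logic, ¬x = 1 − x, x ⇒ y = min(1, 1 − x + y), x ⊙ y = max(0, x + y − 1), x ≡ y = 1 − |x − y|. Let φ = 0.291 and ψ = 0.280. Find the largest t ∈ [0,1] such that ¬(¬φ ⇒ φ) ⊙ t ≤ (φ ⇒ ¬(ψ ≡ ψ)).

¬φ = 1 − 0.291 = 0.709
¬φ ⇒ φ = min(1, 1 − 0.709 + 0.291) = min(1, 0.582) = 0.582
¬(¬φ ⇒ φ) = 1 − 0.582 = 0.418
So the left factor is ¬(¬φ ⇒ φ) = 0.418.
ψ ≡ ψ = 1 − |0.280 − 0.280| = 1 − 0.000 = 1.000
¬(ψ ≡ ψ) = 1 − 1.000 = 0.000
φ ⇒ ¬(ψ ≡ ψ) = min(1, 1 − 0.291 + 0.000) = min(1, 0.709) = 0.709
So the right-hand bound is φ ⇒ ¬(ψ ≡ ψ) = 0.709.
The residuum of the Łukasiewicz t-norm gives the supremum: min(1, 1 − 0.418 + 0.709).
1 − 0.418 + 0.709 = 1.291, so t = min(1, 1.291) = 1.000.
Check: 0.418 ⊙ 1.000 = max(0, 0.418) = 0.418 ≤ 0.709.

1.000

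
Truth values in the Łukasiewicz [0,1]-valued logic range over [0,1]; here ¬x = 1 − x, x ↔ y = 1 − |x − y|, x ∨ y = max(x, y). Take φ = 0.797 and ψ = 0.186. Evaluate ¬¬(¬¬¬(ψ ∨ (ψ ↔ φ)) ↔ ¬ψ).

ψ ↔ φ = 1 − |0.186 − 0.797| = 1 − 0.611 = 0.389
ψ ∨ (ψ ↔ φ) = max(0.186, 0.389) = 0.389
¬(ψ ∨ (ψ ↔ φ)) = 1 − 0.389 = 0.611
¬¬(ψ ∨ (ψ ↔ φ)) = 1 − 0.611 = 0.389
¬¬¬(ψ ∨ (ψ ↔ φ)) = 1 − 0.389 = 0.611
¬ψ = 1 − 0.186 = 0.814
¬¬¬(ψ ∨ (ψ ↔ φ)) ↔ ¬ψ = 1 − |0.611 − 0.814| = 1 − 0.203 = 0.797
¬(¬¬¬(ψ ∨ (ψ ↔ φ)) ↔ ¬ψ) = 1 − 0.797 = 0.203
¬¬(¬¬¬(ψ ∨ (ψ ↔ φ)) ↔ ¬ψ) = 1 − 0.203 = 0.797

0.797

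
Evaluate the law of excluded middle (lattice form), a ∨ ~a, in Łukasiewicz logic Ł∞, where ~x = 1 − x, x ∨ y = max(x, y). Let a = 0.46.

~a = 1 − 0.46 = 0.54
a ∨ ~a = max(0.46, 0.54) = 0.54
(The value 0.54 < 1 shows this instance is not satisfied; not a Ł∞-tautology — its value is max(a, 1−a).)

0.54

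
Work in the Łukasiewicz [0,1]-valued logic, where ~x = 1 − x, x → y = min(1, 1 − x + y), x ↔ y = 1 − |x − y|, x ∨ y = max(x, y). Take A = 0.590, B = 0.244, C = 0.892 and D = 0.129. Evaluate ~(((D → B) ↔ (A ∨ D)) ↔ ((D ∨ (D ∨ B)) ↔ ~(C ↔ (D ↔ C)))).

D → B = min(1, 1 − 0.129 + 0.244) = min(1, 1.115) = 1.000
A ∨ D = max(0.590, 0.129) = 0.590
(D → B) ↔ (A ∨ D) = 1 − |1.000 − 0.590| = 1 − 0.410 = 0.590
D ∨ B = max(0.129, 0.244) = 0.244
D ∨ (D ∨ B) = max(0.129, 0.244) = 0.244
D ↔ C = 1 − |0.129 − 0.892| = 1 − 0.763 = 0.237
C ↔ (D ↔ C) = 1 − |0.892 − 0.237| = 1 − 0.655 = 0.345
~(C ↔ (D ↔ C)) = 1 − 0.345 = 0.655
(D ∨ (D ∨ B)) ↔ ~(C ↔ (D ↔ C)) = 1 − |0.244 − 0.655| = 1 − 0.411 = 0.589
((D → B) ↔ (A ∨ D)) ↔ ((D ∨ (D ∨ B)) ↔ ~(C ↔ (D ↔ C))) = 1 − |0.590 − 0.589| = 1 − 0.001 = 0.999
~(((D → B) ↔ (A ∨ D)) ↔ ((D ∨ (D ∨ B)) ↔ ~(C ↔ (D ↔ C)))) = 1 − 0.999 = 0.001

0.001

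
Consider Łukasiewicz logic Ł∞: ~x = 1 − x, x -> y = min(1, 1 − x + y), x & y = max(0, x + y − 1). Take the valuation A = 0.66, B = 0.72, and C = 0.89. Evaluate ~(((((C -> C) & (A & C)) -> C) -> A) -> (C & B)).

C -> C = min(1, 1 − 0.89 + 0.89) = min(1, 1.00) = 1.00
A & C = max(0, 0.66 + 0.89 − 1) = max(0, 0.55) = 0.55
(C -> C) & (A & C) = max(0, 1.00 + 0.55 − 1) = max(0, 0.55) = 0.55
((C -> C) & (A & C)) -> C = min(1, 1 − 0.55 + 0.89) = min(1, 1.34) = 1.00
(((C -> C) & (A & C)) -> C) -> A = min(1, 1 − 1.00 + 0.66) = min(1, 0.66) = 0.66
C & B = max(0, 0.89 + 0.72 − 1) = max(0, 0.61) = 0.61
((((C -> C) & (A & C)) -> C) -> A) -> (C & B) = min(1, 1 − 0.66 + 0.61) = min(1, 0.95) = 0.95
~(((((C -> C) & (A & C)) -> C) -> A) -> (C & B)) = 1 − 0.95 = 0.05

0.05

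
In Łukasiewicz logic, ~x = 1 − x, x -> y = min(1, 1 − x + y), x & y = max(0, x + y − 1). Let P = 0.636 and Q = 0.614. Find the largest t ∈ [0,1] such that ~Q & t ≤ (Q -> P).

1.000

~Q = 1 − 0.614 = 0.386
So the left factor is ~Q = 0.386.
Q -> P = min(1, 1 − 0.614 + 0.636) = min(1, 1.022) = 1.000
So the right-hand bound is Q -> P = 1.000.
The residuum of the Łukasiewicz t-norm gives the supremum: min(1, 1 − 0.386 + 1.000).
1 − 0.386 + 1.000 = 1.614, so t = min(1, 1.614) = 1.000.
Check: 0.386 & 1.000 = max(0, 0.386) = 0.386 ≤ 1.000.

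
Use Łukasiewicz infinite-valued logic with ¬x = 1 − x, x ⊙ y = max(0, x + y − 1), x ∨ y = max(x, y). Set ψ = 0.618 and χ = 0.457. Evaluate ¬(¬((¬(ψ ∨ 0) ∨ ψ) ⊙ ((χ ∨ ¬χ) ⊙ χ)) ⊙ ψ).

ψ ∨ 0 = max(0.618, 0.000) = 0.618
¬(ψ ∨ 0) = 1 − 0.618 = 0.382
¬(ψ ∨ 0) ∨ ψ = max(0.382, 0.618) = 0.618
¬χ = 1 − 0.457 = 0.543
χ ∨ ¬χ = max(0.457, 0.543) = 0.543
(χ ∨ ¬χ) ⊙ χ = max(0, 0.543 + 0.457 − 1) = max(0, 0.000) = 0.000
(¬(ψ ∨ 0) ∨ ψ) ⊙ ((χ ∨ ¬χ) ⊙ χ) = max(0, 0.618 + 0.000 − 1) = max(0, -0.382) = 0.000
¬((¬(ψ ∨ 0) ∨ ψ) ⊙ ((χ ∨ ¬χ) ⊙ χ)) = 1 − 0.000 = 1.000
¬((¬(ψ ∨ 0) ∨ ψ) ⊙ ((χ ∨ ¬χ) ⊙ χ)) ⊙ ψ = max(0, 1.000 + 0.618 − 1) = max(0, 0.618) = 0.618
¬(¬((¬(ψ ∨ 0) ∨ ψ) ⊙ ((χ ∨ ¬χ) ⊙ χ)) ⊙ ψ) = 1 − 0.618 = 0.382

0.382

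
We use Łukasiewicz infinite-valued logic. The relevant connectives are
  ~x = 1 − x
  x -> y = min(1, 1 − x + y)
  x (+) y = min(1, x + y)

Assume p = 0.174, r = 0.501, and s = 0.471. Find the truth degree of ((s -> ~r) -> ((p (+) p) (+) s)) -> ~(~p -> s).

~r = 1 − 0.501 = 0.499
s -> ~r = min(1, 1 − 0.471 + 0.499) = min(1, 1.028) = 1.000
p (+) p = min(1, 0.174 + 0.174) = min(1, 0.348) = 0.348
(p (+) p) (+) s = min(1, 0.348 + 0.471) = min(1, 0.819) = 0.819
(s -> ~r) -> ((p (+) p) (+) s) = min(1, 1 − 1.000 + 0.819) = min(1, 0.819) = 0.819
~p = 1 − 0.174 = 0.826
~p -> s = min(1, 1 − 0.826 + 0.471) = min(1, 0.645) = 0.645
~(~p -> s) = 1 − 0.645 = 0.355
((s -> ~r) -> ((p (+) p) (+) s)) -> ~(~p -> s) = min(1, 1 − 0.819 + 0.355) = min(1, 0.536) = 0.536

0.536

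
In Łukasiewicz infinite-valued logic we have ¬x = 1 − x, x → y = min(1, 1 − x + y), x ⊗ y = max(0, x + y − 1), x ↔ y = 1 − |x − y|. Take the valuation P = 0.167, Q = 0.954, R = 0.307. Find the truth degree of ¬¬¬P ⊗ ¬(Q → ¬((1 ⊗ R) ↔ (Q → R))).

0.741

¬P = 1 − 0.167 = 0.833
¬¬P = 1 − 0.833 = 0.167
¬¬¬P = 1 − 0.167 = 0.833
1 ⊗ R = max(0, 1.000 + 0.307 − 1) = max(0, 0.307) = 0.307
Q → R = min(1, 1 − 0.954 + 0.307) = min(1, 0.353) = 0.353
(1 ⊗ R) ↔ (Q → R) = 1 − |0.307 − 0.353| = 1 − 0.046 = 0.954
¬((1 ⊗ R) ↔ (Q → R)) = 1 − 0.954 = 0.046
Q → ¬((1 ⊗ R) ↔ (Q → R)) = min(1, 1 − 0.954 + 0.046) = min(1, 0.092) = 0.092
¬(Q → ¬((1 ⊗ R) ↔ (Q → R))) = 1 − 0.092 = 0.908
¬¬¬P ⊗ ¬(Q → ¬((1 ⊗ R) ↔ (Q → R))) = max(0, 0.833 + 0.908 − 1) = max(0, 0.741) = 0.741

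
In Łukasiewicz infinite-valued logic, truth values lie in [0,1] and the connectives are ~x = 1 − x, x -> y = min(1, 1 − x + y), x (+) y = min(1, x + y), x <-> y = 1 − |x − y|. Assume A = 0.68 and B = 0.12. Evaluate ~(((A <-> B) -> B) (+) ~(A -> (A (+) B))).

0.32

A <-> B = 1 − |0.68 − 0.12| = 1 − 0.56 = 0.44
(A <-> B) -> B = min(1, 1 − 0.44 + 0.12) = min(1, 0.68) = 0.68
A (+) B = min(1, 0.68 + 0.12) = min(1, 0.80) = 0.80
A -> (A (+) B) = min(1, 1 − 0.68 + 0.80) = min(1, 1.12) = 1.00
~(A -> (A (+) B)) = 1 − 1.00 = 0.00
((A <-> B) -> B) (+) ~(A -> (A (+) B)) = min(1, 0.68 + 0.00) = min(1, 0.68) = 0.68
~(((A <-> B) -> B) (+) ~(A -> (A (+) B))) = 1 − 0.68 = 0.32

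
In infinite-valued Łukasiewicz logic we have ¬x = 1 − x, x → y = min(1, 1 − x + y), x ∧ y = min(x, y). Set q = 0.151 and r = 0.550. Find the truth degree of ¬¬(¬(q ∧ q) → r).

q ∧ q = min(0.151, 0.151) = 0.151
¬(q ∧ q) = 1 − 0.151 = 0.849
¬(q ∧ q) → r = min(1, 1 − 0.849 + 0.550) = min(1, 0.701) = 0.701
¬(¬(q ∧ q) → r) = 1 − 0.701 = 0.299
¬¬(¬(q ∧ q) → r) = 1 − 0.299 = 0.701

0.701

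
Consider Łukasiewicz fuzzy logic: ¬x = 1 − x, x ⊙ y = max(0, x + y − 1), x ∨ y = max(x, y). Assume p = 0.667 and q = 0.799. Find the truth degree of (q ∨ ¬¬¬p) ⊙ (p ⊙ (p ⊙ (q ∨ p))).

0.000

¬p = 1 − 0.667 = 0.333
¬¬p = 1 − 0.333 = 0.667
¬¬¬p = 1 − 0.667 = 0.333
q ∨ ¬¬¬p = max(0.799, 0.333) = 0.799
q ∨ p = max(0.799, 0.667) = 0.799
p ⊙ (q ∨ p) = max(0, 0.667 + 0.799 − 1) = max(0, 0.466) = 0.466
p ⊙ (p ⊙ (q ∨ p)) = max(0, 0.667 + 0.466 − 1) = max(0, 0.133) = 0.133
(q ∨ ¬¬¬p) ⊙ (p ⊙ (p ⊙ (q ∨ p))) = max(0, 0.799 + 0.133 − 1) = max(0, -0.068) = 0.000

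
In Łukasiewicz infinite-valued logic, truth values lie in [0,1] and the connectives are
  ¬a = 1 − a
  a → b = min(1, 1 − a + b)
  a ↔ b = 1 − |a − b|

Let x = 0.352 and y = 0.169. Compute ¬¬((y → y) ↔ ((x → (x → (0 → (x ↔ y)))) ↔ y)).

0.169

y → y = min(1, 1 − 0.169 + 0.169) = min(1, 1.000) = 1.000
x ↔ y = 1 − |0.352 − 0.169| = 1 − 0.183 = 0.817
0 → (x ↔ y) = min(1, 1 − 0.000 + 0.817) = min(1, 1.817) = 1.000
x → (0 → (x ↔ y)) = min(1, 1 − 0.352 + 1.000) = min(1, 1.648) = 1.000
x → (x → (0 → (x ↔ y))) = min(1, 1 − 0.352 + 1.000) = min(1, 1.648) = 1.000
(x → (x → (0 → (x ↔ y)))) ↔ y = 1 − |1.000 − 0.169| = 1 − 0.831 = 0.169
(y → y) ↔ ((x → (x → (0 → (x ↔ y)))) ↔ y) = 1 − |1.000 − 0.169| = 1 − 0.831 = 0.169
¬((y → y) ↔ ((x → (x → (0 → (x ↔ y)))) ↔ y)) = 1 − 0.169 = 0.831
¬¬((y → y) ↔ ((x → (x → (0 → (x ↔ y)))) ↔ y)) = 1 − 0.831 = 0.169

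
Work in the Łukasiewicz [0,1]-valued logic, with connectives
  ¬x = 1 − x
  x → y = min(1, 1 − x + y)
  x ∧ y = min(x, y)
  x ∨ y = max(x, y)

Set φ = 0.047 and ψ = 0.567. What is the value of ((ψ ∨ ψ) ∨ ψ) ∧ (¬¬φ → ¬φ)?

0.567

ψ ∨ ψ = max(0.567, 0.567) = 0.567
(ψ ∨ ψ) ∨ ψ = max(0.567, 0.567) = 0.567
¬φ = 1 − 0.047 = 0.953
¬¬φ = 1 − 0.953 = 0.047
¬¬φ → ¬φ = min(1, 1 − 0.047 + 0.953) = min(1, 1.906) = 1.000
((ψ ∨ ψ) ∨ ψ) ∧ (¬¬φ → ¬φ) = min(0.567, 1.000) = 0.567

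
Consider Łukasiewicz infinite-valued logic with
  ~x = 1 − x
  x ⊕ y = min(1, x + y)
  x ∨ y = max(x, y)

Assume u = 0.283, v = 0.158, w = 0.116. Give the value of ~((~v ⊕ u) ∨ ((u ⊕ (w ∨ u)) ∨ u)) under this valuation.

0.000

~v = 1 − 0.158 = 0.842
~v ⊕ u = min(1, 0.842 + 0.283) = min(1, 1.125) = 1.000
w ∨ u = max(0.116, 0.283) = 0.283
u ⊕ (w ∨ u) = min(1, 0.283 + 0.283) = min(1, 0.566) = 0.566
(u ⊕ (w ∨ u)) ∨ u = max(0.566, 0.283) = 0.566
(~v ⊕ u) ∨ ((u ⊕ (w ∨ u)) ∨ u) = max(1.000, 0.566) = 1.000
~((~v ⊕ u) ∨ ((u ⊕ (w ∨ u)) ∨ u)) = 1 − 1.000 = 0.000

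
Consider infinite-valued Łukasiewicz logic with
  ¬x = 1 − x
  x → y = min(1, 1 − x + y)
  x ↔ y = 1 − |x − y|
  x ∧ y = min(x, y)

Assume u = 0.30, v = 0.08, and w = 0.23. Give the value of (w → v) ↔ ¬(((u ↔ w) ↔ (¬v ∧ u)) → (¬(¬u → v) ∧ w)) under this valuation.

w → v = min(1, 1 − 0.23 + 0.08) = min(1, 0.85) = 0.85
u ↔ w = 1 − |0.30 − 0.23| = 1 − 0.07 = 0.93
¬v = 1 − 0.08 = 0.92
¬v ∧ u = min(0.92, 0.30) = 0.30
(u ↔ w) ↔ (¬v ∧ u) = 1 − |0.93 − 0.30| = 1 − 0.63 = 0.37
¬u = 1 − 0.30 = 0.70
¬u → v = min(1, 1 − 0.70 + 0.08) = min(1, 0.38) = 0.38
¬(¬u → v) = 1 − 0.38 = 0.62
¬(¬u → v) ∧ w = min(0.62, 0.23) = 0.23
((u ↔ w) ↔ (¬v ∧ u)) → (¬(¬u → v) ∧ w) = min(1, 1 − 0.37 + 0.23) = min(1, 0.86) = 0.86
¬(((u ↔ w) ↔ (¬v ∧ u)) → (¬(¬u → v) ∧ w)) = 1 − 0.86 = 0.14
(w → v) ↔ ¬(((u ↔ w) ↔ (¬v ∧ u)) → (¬(¬u → v) ∧ w)) = 1 − |0.85 − 0.14| = 1 − 0.71 = 0.29

0.29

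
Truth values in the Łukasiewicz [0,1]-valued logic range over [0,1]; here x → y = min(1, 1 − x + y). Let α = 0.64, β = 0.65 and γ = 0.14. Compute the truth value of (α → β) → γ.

0.14

α → β = min(1, 1 − 0.64 + 0.65) = min(1, 1.01) = 1.00
(α → β) → γ = min(1, 1 − 1.00 + 0.14) = min(1, 0.14) = 0.14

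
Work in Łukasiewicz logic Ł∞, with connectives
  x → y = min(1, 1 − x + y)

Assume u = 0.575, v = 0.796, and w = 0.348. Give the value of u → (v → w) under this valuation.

v → w = min(1, 1 − 0.796 + 0.348) = min(1, 0.552) = 0.552
u → (v → w) = min(1, 1 − 0.575 + 0.552) = min(1, 0.977) = 0.977

0.977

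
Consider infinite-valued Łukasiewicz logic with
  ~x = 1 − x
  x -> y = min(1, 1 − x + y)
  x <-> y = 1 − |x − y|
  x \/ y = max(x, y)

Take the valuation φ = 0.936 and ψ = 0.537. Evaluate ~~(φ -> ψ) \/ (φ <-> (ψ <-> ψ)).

φ -> ψ = min(1, 1 − 0.936 + 0.537) = min(1, 0.601) = 0.601
~(φ -> ψ) = 1 − 0.601 = 0.399
~~(φ -> ψ) = 1 − 0.399 = 0.601
ψ <-> ψ = 1 − |0.537 − 0.537| = 1 − 0.000 = 1.000
φ <-> (ψ <-> ψ) = 1 − |0.936 − 1.000| = 1 − 0.064 = 0.936
~~(φ -> ψ) \/ (φ <-> (ψ <-> ψ)) = max(0.601, 0.936) = 0.936

0.936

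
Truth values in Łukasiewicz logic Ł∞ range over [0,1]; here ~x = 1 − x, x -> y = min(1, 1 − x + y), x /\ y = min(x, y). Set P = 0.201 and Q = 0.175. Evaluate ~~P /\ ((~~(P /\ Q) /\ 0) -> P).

0.201

~P = 1 − 0.201 = 0.799
~~P = 1 − 0.799 = 0.201
P /\ Q = min(0.201, 0.175) = 0.175
~(P /\ Q) = 1 − 0.175 = 0.825
~~(P /\ Q) = 1 − 0.825 = 0.175
~~(P /\ Q) /\ 0 = min(0.175, 0.000) = 0.000
(~~(P /\ Q) /\ 0) -> P = min(1, 1 − 0.000 + 0.201) = min(1, 1.201) = 1.000
~~P /\ ((~~(P /\ Q) /\ 0) -> P) = min(0.201, 1.000) = 0.201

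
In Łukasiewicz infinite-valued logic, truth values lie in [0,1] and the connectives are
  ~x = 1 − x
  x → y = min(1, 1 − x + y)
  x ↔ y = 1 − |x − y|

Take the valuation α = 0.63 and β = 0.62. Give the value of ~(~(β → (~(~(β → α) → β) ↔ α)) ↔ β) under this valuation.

β → α = min(1, 1 − 0.62 + 0.63) = min(1, 1.01) = 1.00
~(β → α) = 1 − 1.00 = 0.00
~(β → α) → β = min(1, 1 − 0.00 + 0.62) = min(1, 1.62) = 1.00
~(~(β → α) → β) = 1 − 1.00 = 0.00
~(~(β → α) → β) ↔ α = 1 − |0.00 − 0.63| = 1 − 0.63 = 0.37
β → (~(~(β → α) → β) ↔ α) = min(1, 1 − 0.62 + 0.37) = min(1, 0.75) = 0.75
~(β → (~(~(β → α) → β) ↔ α)) = 1 − 0.75 = 0.25
~(β → (~(~(β → α) → β) ↔ α)) ↔ β = 1 − |0.25 − 0.62| = 1 − 0.37 = 0.63
~(~(β → (~(~(β → α) → β) ↔ α)) ↔ β) = 1 − 0.63 = 0.37

0.37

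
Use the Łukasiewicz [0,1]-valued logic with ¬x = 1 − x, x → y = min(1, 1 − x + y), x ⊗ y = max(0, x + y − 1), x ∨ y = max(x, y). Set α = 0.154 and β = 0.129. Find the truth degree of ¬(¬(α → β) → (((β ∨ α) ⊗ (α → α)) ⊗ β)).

α → β = min(1, 1 − 0.154 + 0.129) = min(1, 0.975) = 0.975
¬(α → β) = 1 − 0.975 = 0.025
β ∨ α = max(0.129, 0.154) = 0.154
α → α = min(1, 1 − 0.154 + 0.154) = min(1, 1.000) = 1.000
(β ∨ α) ⊗ (α → α) = max(0, 0.154 + 1.000 − 1) = max(0, 0.154) = 0.154
((β ∨ α) ⊗ (α → α)) ⊗ β = max(0, 0.154 + 0.129 − 1) = max(0, -0.717) = 0.000
¬(α → β) → (((β ∨ α) ⊗ (α → α)) ⊗ β) = min(1, 1 − 0.025 + 0.000) = min(1, 0.975) = 0.975
¬(¬(α → β) → (((β ∨ α) ⊗ (α → α)) ⊗ β)) = 1 − 0.975 = 0.025

0.025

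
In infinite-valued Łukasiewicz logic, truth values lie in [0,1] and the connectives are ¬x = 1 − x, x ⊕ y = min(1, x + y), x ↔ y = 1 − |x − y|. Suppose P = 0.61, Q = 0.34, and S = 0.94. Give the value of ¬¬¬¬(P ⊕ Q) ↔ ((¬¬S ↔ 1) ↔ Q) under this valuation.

P ⊕ Q = min(1, 0.61 + 0.34) = min(1, 0.95) = 0.95
¬(P ⊕ Q) = 1 − 0.95 = 0.05
¬¬(P ⊕ Q) = 1 − 0.05 = 0.95
¬¬¬(P ⊕ Q) = 1 − 0.95 = 0.05
¬¬¬¬(P ⊕ Q) = 1 − 0.05 = 0.95
¬S = 1 − 0.94 = 0.06
¬¬S = 1 − 0.06 = 0.94
¬¬S ↔ 1 = 1 − |0.94 − 1.00| = 1 − 0.06 = 0.94
(¬¬S ↔ 1) ↔ Q = 1 − |0.94 − 0.34| = 1 − 0.60 = 0.40
¬¬¬¬(P ⊕ Q) ↔ ((¬¬S ↔ 1) ↔ Q) = 1 − |0.95 − 0.40| = 1 − 0.55 = 0.45

0.45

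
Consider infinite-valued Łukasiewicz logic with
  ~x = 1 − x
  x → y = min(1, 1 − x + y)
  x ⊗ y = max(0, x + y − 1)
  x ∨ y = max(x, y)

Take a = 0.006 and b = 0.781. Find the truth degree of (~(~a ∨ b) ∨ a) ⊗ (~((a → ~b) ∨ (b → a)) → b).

0.006

~a = 1 − 0.006 = 0.994
~a ∨ b = max(0.994, 0.781) = 0.994
~(~a ∨ b) = 1 − 0.994 = 0.006
~(~a ∨ b) ∨ a = max(0.006, 0.006) = 0.006
~b = 1 − 0.781 = 0.219
a → ~b = min(1, 1 − 0.006 + 0.219) = min(1, 1.213) = 1.000
b → a = min(1, 1 − 0.781 + 0.006) = min(1, 0.225) = 0.225
(a → ~b) ∨ (b → a) = max(1.000, 0.225) = 1.000
~((a → ~b) ∨ (b → a)) = 1 − 1.000 = 0.000
~((a → ~b) ∨ (b → a)) → b = min(1, 1 − 0.000 + 0.781) = min(1, 1.781) = 1.000
(~(~a ∨ b) ∨ a) ⊗ (~((a → ~b) ∨ (b → a)) → b) = max(0, 0.006 + 1.000 − 1) = max(0, 0.006) = 0.006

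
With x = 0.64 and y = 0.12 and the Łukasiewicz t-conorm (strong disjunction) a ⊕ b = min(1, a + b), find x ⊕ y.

x ⊕ y = min(1, 0.64 + 0.12) = min(1, 0.76) = 0.76
For comparison, the Gödel t-conorm max(a, b) would give 0.64.

0.76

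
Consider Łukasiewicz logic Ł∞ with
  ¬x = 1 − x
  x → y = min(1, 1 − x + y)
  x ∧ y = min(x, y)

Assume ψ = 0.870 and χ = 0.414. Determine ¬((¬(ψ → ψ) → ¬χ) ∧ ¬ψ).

ψ → ψ = min(1, 1 − 0.870 + 0.870) = min(1, 1.000) = 1.000
¬(ψ → ψ) = 1 − 1.000 = 0.000
¬χ = 1 − 0.414 = 0.586
¬(ψ → ψ) → ¬χ = min(1, 1 − 0.000 + 0.586) = min(1, 1.586) = 1.000
¬ψ = 1 − 0.870 = 0.130
(¬(ψ → ψ) → ¬χ) ∧ ¬ψ = min(1.000, 0.130) = 0.130
¬((¬(ψ → ψ) → ¬χ) ∧ ¬ψ) = 1 − 0.130 = 0.870

0.870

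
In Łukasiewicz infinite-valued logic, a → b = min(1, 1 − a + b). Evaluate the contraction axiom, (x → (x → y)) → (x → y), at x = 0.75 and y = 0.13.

x → y = min(1, 1 − 0.75 + 0.13) = min(1, 0.38) = 0.38
x → (x → y) = min(1, 1 − 0.75 + 0.38) = min(1, 0.63) = 0.63
(x → (x → y)) → (x → y) = min(1, 1 − 0.63 + 0.38) = min(1, 0.75) = 0.75
(The value 0.75 < 1 shows this instance is not satisfied; fails in Ł∞ (the t-norm is not idempotent).)

0.75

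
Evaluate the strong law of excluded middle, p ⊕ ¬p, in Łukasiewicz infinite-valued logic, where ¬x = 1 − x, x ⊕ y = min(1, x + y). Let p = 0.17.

1.00

¬p = 1 − 0.17 = 0.83
p ⊕ ¬p = min(1, 0.17 + 0.83) = min(1, 1.00) = 1.00
(As expected: always 1 in Ł∞ since a ⊕ (1−a) = 1.)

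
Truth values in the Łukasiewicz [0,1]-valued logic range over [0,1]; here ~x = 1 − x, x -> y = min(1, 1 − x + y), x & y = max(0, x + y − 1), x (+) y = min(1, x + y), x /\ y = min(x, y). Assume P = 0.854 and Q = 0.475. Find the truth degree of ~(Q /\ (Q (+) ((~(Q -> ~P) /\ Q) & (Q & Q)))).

~P = 1 − 0.854 = 0.146
Q -> ~P = min(1, 1 − 0.475 + 0.146) = min(1, 0.671) = 0.671
~(Q -> ~P) = 1 − 0.671 = 0.329
~(Q -> ~P) /\ Q = min(0.329, 0.475) = 0.329
Q & Q = max(0, 0.475 + 0.475 − 1) = max(0, -0.050) = 0.000
(~(Q -> ~P) /\ Q) & (Q & Q) = max(0, 0.329 + 0.000 − 1) = max(0, -0.671) = 0.000
Q (+) ((~(Q -> ~P) /\ Q) & (Q & Q)) = min(1, 0.475 + 0.000) = min(1, 0.475) = 0.475
Q /\ (Q (+) ((~(Q -> ~P) /\ Q) & (Q & Q))) = min(0.475, 0.475) = 0.475
~(Q /\ (Q (+) ((~(Q -> ~P) /\ Q) & (Q & Q)))) = 1 − 0.475 = 0.525

0.525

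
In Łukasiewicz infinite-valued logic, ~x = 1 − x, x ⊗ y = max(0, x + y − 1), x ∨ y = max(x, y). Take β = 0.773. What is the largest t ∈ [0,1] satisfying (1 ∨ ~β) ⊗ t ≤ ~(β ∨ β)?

0.227

~β = 1 − 0.773 = 0.227
1 ∨ ~β = max(1.000, 0.227) = 1.000
So the left factor is 1 ∨ ~β = 1.000.
β ∨ β = max(0.773, 0.773) = 0.773
~(β ∨ β) = 1 − 0.773 = 0.227
So the right-hand bound is ~(β ∨ β) = 0.227.
The residuum of the Łukasiewicz t-norm gives the supremum: min(1, 1 − 1.000 + 0.227).
1 − 1.000 + 0.227 = 0.227, so t = min(1, 0.227) = 0.227.
Check: 1.000 ⊗ 0.227 = max(0, 0.227) = 0.227 ≤ 0.227.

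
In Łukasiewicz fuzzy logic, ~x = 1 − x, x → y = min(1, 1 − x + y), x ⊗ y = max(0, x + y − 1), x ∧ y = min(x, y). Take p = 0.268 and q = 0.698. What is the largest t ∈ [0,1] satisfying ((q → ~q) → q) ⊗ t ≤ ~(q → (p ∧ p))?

~q = 1 − 0.698 = 0.302
q → ~q = min(1, 1 − 0.698 + 0.302) = min(1, 0.604) = 0.604
(q → ~q) → q = min(1, 1 − 0.604 + 0.698) = min(1, 1.094) = 1.000
So the left factor is (q → ~q) → q = 1.000.
p ∧ p = min(0.268, 0.268) = 0.268
q → (p ∧ p) = min(1, 1 − 0.698 + 0.268) = min(1, 0.570) = 0.570
~(q → (p ∧ p)) = 1 − 0.570 = 0.430
So the right-hand bound is ~(q → (p ∧ p)) = 0.430.
The residuum of the Łukasiewicz t-norm gives the supremum: min(1, 1 − 1.000 + 0.430).
1 − 1.000 + 0.430 = 0.430, so t = min(1, 0.430) = 0.430.
Check: 1.000 ⊗ 0.430 = max(0, 0.430) = 0.430 ≤ 0.430.

0.430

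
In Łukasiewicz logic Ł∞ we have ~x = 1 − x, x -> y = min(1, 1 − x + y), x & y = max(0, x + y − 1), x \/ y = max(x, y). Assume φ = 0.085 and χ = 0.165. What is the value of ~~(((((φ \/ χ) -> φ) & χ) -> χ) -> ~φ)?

φ \/ χ = max(0.085, 0.165) = 0.165
(φ \/ χ) -> φ = min(1, 1 − 0.165 + 0.085) = min(1, 0.920) = 0.920
((φ \/ χ) -> φ) & χ = max(0, 0.920 + 0.165 − 1) = max(0, 0.085) = 0.085
(((φ \/ χ) -> φ) & χ) -> χ = min(1, 1 − 0.085 + 0.165) = min(1, 1.080) = 1.000
~φ = 1 − 0.085 = 0.915
((((φ \/ χ) -> φ) & χ) -> χ) -> ~φ = min(1, 1 − 1.000 + 0.915) = min(1, 0.915) = 0.915
~(((((φ \/ χ) -> φ) & χ) -> χ) -> ~φ) = 1 − 0.915 = 0.085
~~(((((φ \/ χ) -> φ) & χ) -> χ) -> ~φ) = 1 − 0.085 = 0.915

0.915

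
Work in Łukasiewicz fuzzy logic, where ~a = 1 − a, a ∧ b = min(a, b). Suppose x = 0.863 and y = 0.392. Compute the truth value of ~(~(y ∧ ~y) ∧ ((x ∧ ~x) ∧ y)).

0.863

~y = 1 − 0.392 = 0.608
y ∧ ~y = min(0.392, 0.608) = 0.392
~(y ∧ ~y) = 1 − 0.392 = 0.608
~x = 1 − 0.863 = 0.137
x ∧ ~x = min(0.863, 0.137) = 0.137
(x ∧ ~x) ∧ y = min(0.137, 0.392) = 0.137
~(y ∧ ~y) ∧ ((x ∧ ~x) ∧ y) = min(0.608, 0.137) = 0.137
~(~(y ∧ ~y) ∧ ((x ∧ ~x) ∧ y)) = 1 − 0.137 = 0.863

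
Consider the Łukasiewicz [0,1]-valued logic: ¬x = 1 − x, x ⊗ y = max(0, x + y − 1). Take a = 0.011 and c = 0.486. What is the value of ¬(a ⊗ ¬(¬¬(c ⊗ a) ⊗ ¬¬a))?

c ⊗ a = max(0, 0.486 + 0.011 − 1) = max(0, -0.503) = 0.000
¬(c ⊗ a) = 1 − 0.000 = 1.000
¬¬(c ⊗ a) = 1 − 1.000 = 0.000
¬a = 1 − 0.011 = 0.989
¬¬a = 1 − 0.989 = 0.011
¬¬(c ⊗ a) ⊗ ¬¬a = max(0, 0.000 + 0.011 − 1) = max(0, -0.989) = 0.000
¬(¬¬(c ⊗ a) ⊗ ¬¬a) = 1 − 0.000 = 1.000
a ⊗ ¬(¬¬(c ⊗ a) ⊗ ¬¬a) = max(0, 0.011 + 1.000 − 1) = max(0, 0.011) = 0.011
¬(a ⊗ ¬(¬¬(c ⊗ a) ⊗ ¬¬a)) = 1 − 0.011 = 0.989

0.989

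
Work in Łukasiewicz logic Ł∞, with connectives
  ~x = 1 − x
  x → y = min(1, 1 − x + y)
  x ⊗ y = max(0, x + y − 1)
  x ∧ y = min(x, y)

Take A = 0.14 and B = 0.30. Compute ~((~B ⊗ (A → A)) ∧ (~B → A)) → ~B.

1.00

~B = 1 − 0.30 = 0.70
A → A = min(1, 1 − 0.14 + 0.14) = min(1, 1.00) = 1.00
~B ⊗ (A → A) = max(0, 0.70 + 1.00 − 1) = max(0, 0.70) = 0.70
~B → A = min(1, 1 − 0.70 + 0.14) = min(1, 0.44) = 0.44
(~B ⊗ (A → A)) ∧ (~B → A) = min(0.70, 0.44) = 0.44
~((~B ⊗ (A → A)) ∧ (~B → A)) = 1 − 0.44 = 0.56
~((~B ⊗ (A → A)) ∧ (~B → A)) → ~B = min(1, 1 − 0.56 + 0.70) = min(1, 1.14) = 1.00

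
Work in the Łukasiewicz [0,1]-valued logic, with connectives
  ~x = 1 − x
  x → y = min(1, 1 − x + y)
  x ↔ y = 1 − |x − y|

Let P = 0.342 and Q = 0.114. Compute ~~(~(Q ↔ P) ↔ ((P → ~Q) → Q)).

0.886

Q ↔ P = 1 − |0.114 − 0.342| = 1 − 0.228 = 0.772
~(Q ↔ P) = 1 − 0.772 = 0.228
~Q = 1 − 0.114 = 0.886
P → ~Q = min(1, 1 − 0.342 + 0.886) = min(1, 1.544) = 1.000
(P → ~Q) → Q = min(1, 1 − 1.000 + 0.114) = min(1, 0.114) = 0.114
~(Q ↔ P) ↔ ((P → ~Q) → Q) = 1 − |0.228 − 0.114| = 1 − 0.114 = 0.886
~(~(Q ↔ P) ↔ ((P → ~Q) → Q)) = 1 − 0.886 = 0.114
~~(~(Q ↔ P) ↔ ((P → ~Q) → Q)) = 1 − 0.114 = 0.886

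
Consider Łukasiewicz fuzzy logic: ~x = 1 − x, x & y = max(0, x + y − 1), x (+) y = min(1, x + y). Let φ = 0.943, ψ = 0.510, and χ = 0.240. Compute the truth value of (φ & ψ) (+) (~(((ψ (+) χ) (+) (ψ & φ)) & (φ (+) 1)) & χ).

0.453

φ & ψ = max(0, 0.943 + 0.510 − 1) = max(0, 0.453) = 0.453
ψ (+) χ = min(1, 0.510 + 0.240) = min(1, 0.750) = 0.750
ψ & φ = max(0, 0.510 + 0.943 − 1) = max(0, 0.453) = 0.453
(ψ (+) χ) (+) (ψ & φ) = min(1, 0.750 + 0.453) = min(1, 1.203) = 1.000
φ (+) 1 = min(1, 0.943 + 1.000) = min(1, 1.943) = 1.000
((ψ (+) χ) (+) (ψ & φ)) & (φ (+) 1) = max(0, 1.000 + 1.000 − 1) = max(0, 1.000) = 1.000
~(((ψ (+) χ) (+) (ψ & φ)) & (φ (+) 1)) = 1 − 1.000 = 0.000
~(((ψ (+) χ) (+) (ψ & φ)) & (φ (+) 1)) & χ = max(0, 0.000 + 0.240 − 1) = max(0, -0.760) = 0.000
(φ & ψ) (+) (~(((ψ (+) χ) (+) (ψ & φ)) & (φ (+) 1)) & χ) = min(1, 0.453 + 0.000) = min(1, 0.453) = 0.453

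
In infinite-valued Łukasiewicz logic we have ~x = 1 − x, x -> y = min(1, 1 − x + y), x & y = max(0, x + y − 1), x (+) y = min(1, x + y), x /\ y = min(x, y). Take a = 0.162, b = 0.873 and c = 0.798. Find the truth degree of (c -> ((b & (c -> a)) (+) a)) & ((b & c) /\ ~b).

c -> a = min(1, 1 − 0.798 + 0.162) = min(1, 0.364) = 0.364
b & (c -> a) = max(0, 0.873 + 0.364 − 1) = max(0, 0.237) = 0.237
(b & (c -> a)) (+) a = min(1, 0.237 + 0.162) = min(1, 0.399) = 0.399
c -> ((b & (c -> a)) (+) a) = min(1, 1 − 0.798 + 0.399) = min(1, 0.601) = 0.601
b & c = max(0, 0.873 + 0.798 − 1) = max(0, 0.671) = 0.671
~b = 1 − 0.873 = 0.127
(b & c) /\ ~b = min(0.671, 0.127) = 0.127
(c -> ((b & (c -> a)) (+) a)) & ((b & c) /\ ~b) = max(0, 0.601 + 0.127 − 1) = max(0, -0.272) = 0.000

0.000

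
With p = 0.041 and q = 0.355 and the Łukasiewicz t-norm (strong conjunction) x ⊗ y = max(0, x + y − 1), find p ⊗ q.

p ⊗ q = max(0, 0.041 + 0.355 − 1) = max(0, -0.604) = 0.000
For comparison, the Gödel (minimum) t-norm min(x, y) would give 0.041.

0.000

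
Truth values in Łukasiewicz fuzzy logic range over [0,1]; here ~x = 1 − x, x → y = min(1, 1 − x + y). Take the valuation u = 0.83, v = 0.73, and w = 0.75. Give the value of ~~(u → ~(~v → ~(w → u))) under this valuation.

~v = 1 − 0.73 = 0.27
w → u = min(1, 1 − 0.75 + 0.83) = min(1, 1.08) = 1.00
~(w → u) = 1 − 1.00 = 0.00
~v → ~(w → u) = min(1, 1 − 0.27 + 0.00) = min(1, 0.73) = 0.73
~(~v → ~(w → u)) = 1 − 0.73 = 0.27
u → ~(~v → ~(w → u)) = min(1, 1 − 0.83 + 0.27) = min(1, 0.44) = 0.44
~(u → ~(~v → ~(w → u))) = 1 − 0.44 = 0.56
~~(u → ~(~v → ~(w → u))) = 1 − 0.56 = 0.44

0.44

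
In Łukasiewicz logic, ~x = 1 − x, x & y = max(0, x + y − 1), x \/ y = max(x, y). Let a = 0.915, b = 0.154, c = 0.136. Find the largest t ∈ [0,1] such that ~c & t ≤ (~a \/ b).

0.290

~c = 1 − 0.136 = 0.864
So the left factor is ~c = 0.864.
~a = 1 − 0.915 = 0.085
~a \/ b = max(0.085, 0.154) = 0.154
So the right-hand bound is ~a \/ b = 0.154.
The residuum of the Łukasiewicz t-norm gives the supremum: min(1, 1 − 0.864 + 0.154).
1 − 0.864 + 0.154 = 0.290, so t = min(1, 0.290) = 0.290.
Check: 0.864 & 0.290 = max(0, 0.154) = 0.154 ≤ 0.154.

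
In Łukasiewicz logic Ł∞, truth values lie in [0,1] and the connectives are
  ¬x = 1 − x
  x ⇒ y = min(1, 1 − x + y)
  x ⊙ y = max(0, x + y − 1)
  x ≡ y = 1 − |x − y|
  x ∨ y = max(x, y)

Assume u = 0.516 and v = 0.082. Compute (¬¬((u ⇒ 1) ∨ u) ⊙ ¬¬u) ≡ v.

0.566

u ⇒ 1 = min(1, 1 − 0.516 + 1.000) = min(1, 1.484) = 1.000
(u ⇒ 1) ∨ u = max(1.000, 0.516) = 1.000
¬((u ⇒ 1) ∨ u) = 1 − 1.000 = 0.000
¬¬((u ⇒ 1) ∨ u) = 1 − 0.000 = 1.000
¬u = 1 − 0.516 = 0.484
¬¬u = 1 − 0.484 = 0.516
¬¬((u ⇒ 1) ∨ u) ⊙ ¬¬u = max(0, 1.000 + 0.516 − 1) = max(0, 0.516) = 0.516
(¬¬((u ⇒ 1) ∨ u) ⊙ ¬¬u) ≡ v = 1 − |0.516 − 0.082| = 1 − 0.434 = 0.566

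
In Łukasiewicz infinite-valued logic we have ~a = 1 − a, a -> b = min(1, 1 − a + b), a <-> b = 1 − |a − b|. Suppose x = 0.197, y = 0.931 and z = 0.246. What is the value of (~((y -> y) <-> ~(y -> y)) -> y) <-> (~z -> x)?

0.512

y -> y = min(1, 1 − 0.931 + 0.931) = min(1, 1.000) = 1.000
~(y -> y) = 1 − 1.000 = 0.000
(y -> y) <-> ~(y -> y) = 1 − |1.000 − 0.000| = 1 − 1.000 = 0.000
~((y -> y) <-> ~(y -> y)) = 1 − 0.000 = 1.000
~((y -> y) <-> ~(y -> y)) -> y = min(1, 1 − 1.000 + 0.931) = min(1, 0.931) = 0.931
~z = 1 − 0.246 = 0.754
~z -> x = min(1, 1 − 0.754 + 0.197) = min(1, 0.443) = 0.443
(~((y -> y) <-> ~(y -> y)) -> y) <-> (~z -> x) = 1 − |0.931 − 0.443| = 1 − 0.488 = 0.512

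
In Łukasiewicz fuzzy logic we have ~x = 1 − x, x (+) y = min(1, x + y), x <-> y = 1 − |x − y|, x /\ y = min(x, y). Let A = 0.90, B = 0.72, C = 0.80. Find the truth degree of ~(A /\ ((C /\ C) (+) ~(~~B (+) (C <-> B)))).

C /\ C = min(0.80, 0.80) = 0.80
~B = 1 − 0.72 = 0.28
~~B = 1 − 0.28 = 0.72
C <-> B = 1 − |0.80 − 0.72| = 1 − 0.08 = 0.92
~~B (+) (C <-> B) = min(1, 0.72 + 0.92) = min(1, 1.64) = 1.00
~(~~B (+) (C <-> B)) = 1 − 1.00 = 0.00
(C /\ C) (+) ~(~~B (+) (C <-> B)) = min(1, 0.80 + 0.00) = min(1, 0.80) = 0.80
A /\ ((C /\ C) (+) ~(~~B (+) (C <-> B))) = min(0.90, 0.80) = 0.80
~(A /\ ((C /\ C) (+) ~(~~B (+) (C <-> B)))) = 1 − 0.80 = 0.20

0.20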